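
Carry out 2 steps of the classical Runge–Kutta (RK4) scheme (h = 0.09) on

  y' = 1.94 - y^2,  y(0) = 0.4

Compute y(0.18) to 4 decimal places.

0.6932

RK4: k1 = f(x_n, y_n); k2 = f(x_n + h/2, y_n + (h/2)·k1); k3 = f(x_n + h/2, y_n + (h/2)·k2); k4 = f(x_n + h, y_n + h·k3); y_{n+1} = y_n + (h/6)·(k1 + 2k2 + 2k3 + k4).
x=0.000000, y=0.400000:
  k1 = f(0.000000, 0.400000) = 1.780000
  k2 = f(0.045000, 0.480100) = 1.709504
  k3 = f(0.045000, 0.476928) = 1.712540
  k4 = f(0.090000, 0.554129) = 1.632941
  y ← 0.400000 + (0.09/6)·(k1 + 2k2 + 2k3 + k4) = 0.553855
x=0.090000, y=0.553855:
  k1 = f(0.090000, 0.553855) = 1.633244
  k2 = f(0.135000, 0.627351) = 1.546430
  k3 = f(0.135000, 0.623445) = 1.551317
  k4 = f(0.180000, 0.693474) = 1.459094
  y ← 0.553855 + (0.09/6)·(k1 + 2k2 + 2k3 + k4) = 0.693173
y(0.18) ≈ 0.6932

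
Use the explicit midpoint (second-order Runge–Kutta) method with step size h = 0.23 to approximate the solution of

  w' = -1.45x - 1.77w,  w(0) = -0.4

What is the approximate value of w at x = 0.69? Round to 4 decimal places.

Midpoint: k1 = f(x_n, w_n); k2 = f(x_n + h/2, w_n + (h/2)·k1); w_{n+1} = w_n + h·k2.
x=0.000000, w=-0.400000:
  k1 = f(0.000000, -0.400000) = 0.708000
  k2 = f(0.115000, -0.318580) = 0.397137
  w ← -0.400000 + 0.23·0.397137 = -0.308659
x=0.230000, w=-0.308659:
  k1 = f(0.230000, -0.308659) = 0.212826
  k2 = f(0.345000, -0.284184) = 0.002755
  w ← -0.308659 + 0.23·0.002755 = -0.308025
x=0.460000, w=-0.308025:
  k1 = f(0.460000, -0.308025) = -0.121796
  k2 = f(0.575000, -0.322031) = -0.263754
  w ← -0.308025 + 0.23·(-0.263754) = -0.368688
w(0.69) ≈ -0.3687

-0.3687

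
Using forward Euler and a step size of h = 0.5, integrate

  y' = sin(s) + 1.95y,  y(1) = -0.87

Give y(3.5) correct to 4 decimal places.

Euler: y_{n+1} = y_n + h·f(s_n, y_n).
s=1.000000, y=-0.870000: f=-0.855029 → y ← -0.870000 + 0.5·(-0.855029) = -1.297515
s=1.500000, y=-1.297515: f=-1.532658 → y ← -1.297515 + 0.5·(-1.532658) = -2.063844
s=2.000000, y=-2.063844: f=-3.115198 → y ← -2.063844 + 0.5·(-3.115198) = -3.621443
s=2.500000, y=-3.621443: f=-6.463341 → y ← -3.621443 + 0.5·(-6.463341) = -6.853113
s=3.000000, y=-6.853113: f=-13.222450 → y ← -6.853113 + 0.5·(-13.222450) = -13.464338
y(3.5) ≈ -13.4643

-13.4643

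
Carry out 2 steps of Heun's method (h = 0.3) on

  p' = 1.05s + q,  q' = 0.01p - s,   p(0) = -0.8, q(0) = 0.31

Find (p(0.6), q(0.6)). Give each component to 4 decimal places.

-0.4533, 0.1260

Heun on (p,q): k1 = f(s_n, state_n); k2 = f(s_n + h, state_n + h·k1); state_{n+1} = state_n + (h/2)·(k1 + k2).
0.000000: (-0.800000, 0.310000)
  k1 = (0.310000, -0.008000)
  predictor → (-0.707000, 0.307600)
  k2 = (0.622600, -0.307070)
  → (-0.660110, 0.262740)
0.300000: (-0.660110, 0.262740)
  k1 = (0.577740, -0.306601)
  predictor → (-0.486788, 0.170759)
  k2 = (0.800759, -0.604868)
  → (-0.453335, 0.126019)
(p(0.6), q(0.6)) ≈ (-0.4533, 0.1260)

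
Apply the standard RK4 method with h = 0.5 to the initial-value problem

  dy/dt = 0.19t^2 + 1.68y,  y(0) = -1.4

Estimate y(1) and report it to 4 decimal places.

RK4: k1 = f(t_n, y_n); k2 = f(t_n + h/2, y_n + (h/2)·k1); k3 = f(t_n + h/2, y_n + (h/2)·k2); k4 = f(t_n + h, y_n + h·k3); y_{n+1} = y_n + (h/6)·(k1 + 2k2 + 2k3 + k4).
t=0.000000, y=-1.400000:
  k1 = f(0.000000, -1.400000) = -2.352000
  k2 = f(0.250000, -1.988000) = -3.327965
  k3 = f(0.250000, -2.231991) = -3.737870
  k4 = f(0.500000, -3.268935) = -5.444311
  y ← -1.400000 + (0.5/6)·(k1 + 2k2 + 2k3 + k4) = -3.227332
t=0.500000, y=-3.227332:
  k1 = f(0.500000, -3.227332) = -5.374417
  k2 = f(0.750000, -4.570936) = -7.572298
  k3 = f(0.750000, -5.120406) = -8.495407
  k4 = f(1.000000, -7.475036) = -12.368060
  y ← -3.227332 + (0.5/6)·(k1 + 2k2 + 2k3 + k4) = -7.383822
y(1) ≈ -7.3838

-7.3838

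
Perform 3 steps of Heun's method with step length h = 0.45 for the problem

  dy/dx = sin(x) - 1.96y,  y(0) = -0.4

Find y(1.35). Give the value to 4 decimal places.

Heun: k1 = f(x_n, y_n); k2 = f(x_n + h, y_n + h·k1); y_{n+1} = y_n + (h/2)·(k1 + k2).
x=0.000000, y=-0.400000:
  k1 = f(0.000000, -0.400000) = 0.784000
  k2 = f(0.450000, -0.047200) = 0.527478
  y ← -0.400000 + (0.45/2)·(0.784000 + 0.527478) = -0.104918
x=0.450000, y=-0.104918:
  k1 = f(0.450000, -0.104918) = 0.640604
  k2 = f(0.900000, 0.183354) = 0.423953
  y ← -0.104918 + (0.45/2)·(0.640604 + 0.423953) = 0.134608
x=0.900000, y=0.134608:
  k1 = f(0.900000, 0.134608) = 0.519496
  k2 = f(1.350000, 0.368381) = 0.253697
  y ← 0.134608 + (0.45/2)·(0.519496 + 0.253697) = 0.308576
y(1.35) ≈ 0.3086

0.3086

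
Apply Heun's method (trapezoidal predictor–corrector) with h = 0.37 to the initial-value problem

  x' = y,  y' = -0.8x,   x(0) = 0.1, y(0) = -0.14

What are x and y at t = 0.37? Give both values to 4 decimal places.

0.0427, -0.1619

Heun on (x,y): k1 = f(t_n, state_n); k2 = f(t_n + h, state_n + h·k1); state_{n+1} = state_n + (h/2)·(k1 + k2).
0.000000: (0.100000, -0.140000)
  k1 = (-0.140000, -0.080000)
  predictor → (0.048200, -0.169600)
  k2 = (-0.169600, -0.038560)
  → (0.042724, -0.161934)
(x(0.37), y(0.37)) ≈ (0.0427, -0.1619)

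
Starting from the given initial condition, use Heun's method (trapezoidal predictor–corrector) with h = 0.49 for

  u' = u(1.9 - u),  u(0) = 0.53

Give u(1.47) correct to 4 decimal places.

Heun: k1 = f(s_n, u_n); k2 = f(s_n + h, u_n + h·k1); u_{n+1} = u_n + (h/2)·(k1 + k2).
s=0.000000, u=0.530000:
  k1 = f(0.000000, 0.530000) = 0.726100
  k2 = f(0.490000, 0.885789) = 0.898377
  u ← 0.530000 + (0.49/2)·(0.726100 + 0.898377) = 0.927997
s=0.490000, u=0.927997:
  k1 = f(0.490000, 0.927997) = 0.902016
  k2 = f(0.980000, 1.369985) = 0.726113
  u ← 0.927997 + (0.49/2)·(0.902016 + 0.726113) = 1.326888
s=0.980000, u=1.326888:
  k1 = f(0.980000, 1.326888) = 0.760455
  k2 = f(1.470000, 1.699511) = 0.340733
  u ← 1.326888 + (0.49/2)·(0.760455 + 0.340733) = 1.596679
u(1.47) ≈ 1.5967

1.5967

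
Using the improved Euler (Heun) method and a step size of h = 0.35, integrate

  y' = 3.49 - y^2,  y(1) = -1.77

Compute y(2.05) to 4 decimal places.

-0.0107

Heun: k1 = f(t_n, y_n); k2 = f(t_n + h, y_n + h·k1); y_{n+1} = y_n + (h/2)·(k1 + k2).
t=1.000000, y=-1.770000:
  k1 = f(1.000000, -1.770000) = 0.357100
  k2 = f(1.350000, -1.645015) = 0.783926
  y ← -1.770000 + (0.35/2)·(0.357100 + 0.783926) = -1.570321
t=1.350000, y=-1.570321:
  k1 = f(1.350000, -1.570321) = 1.024093
  k2 = f(1.700000, -1.211888) = 2.021328
  y ← -1.570321 + (0.35/2)·(1.024093 + 2.021328) = -1.037372
t=1.700000, y=-1.037372:
  k1 = f(1.700000, -1.037372) = 2.413860
  k2 = f(2.050000, -0.192521) = 3.452936
  y ← -1.037372 + (0.35/2)·(2.413860 + 3.452936) = -0.010683
y(2.05) ≈ -0.0107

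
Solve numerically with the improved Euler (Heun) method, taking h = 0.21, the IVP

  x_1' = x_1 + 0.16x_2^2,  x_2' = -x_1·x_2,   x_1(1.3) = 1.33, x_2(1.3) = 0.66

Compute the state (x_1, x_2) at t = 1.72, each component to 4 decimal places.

Heun on (x_1,x_2): k1 = f(t_n, state_n); k2 = f(t_n + h, state_n + h·k1); state_{n+1} = state_n + (h/2)·(k1 + k2).
1.300000: (1.330000, 0.660000)
  k1 = (1.399696, -0.877800)
  predictor → (1.623936, 0.475662)
  k2 = (1.660137, -0.772445)
  → (1.651282, 0.486724)
1.510000: (1.651282, 0.486724)
  k1 = (1.689187, -0.803719)
  predictor → (2.006012, 0.317943)
  k2 = (2.022186, -0.637798)
  → (2.040977, 0.335365)
(x_1(1.72), x_2(1.72)) ≈ (2.0410, 0.3354)

2.0410, 0.3354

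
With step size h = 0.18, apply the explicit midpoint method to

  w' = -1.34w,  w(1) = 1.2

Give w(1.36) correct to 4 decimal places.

Midpoint: k1 = f(t_n, w_n); k2 = f(t_n + h/2, w_n + (h/2)·k1); w_{n+1} = w_n + h·k2.
t=1.000000, w=1.200000:
  k1 = f(1.000000, 1.200000) = -1.608000
  k2 = f(1.090000, 1.055280) = -1.414075
  w ← 1.200000 + 0.18·(-1.414075) = 0.945466
t=1.180000, w=0.945466:
  k1 = f(1.180000, 0.945466) = -1.266925
  k2 = f(1.270000, 0.831443) = -1.114134
  w ← 0.945466 + 0.18·(-1.114134) = 0.744922
w(1.36) ≈ 0.7449

0.7449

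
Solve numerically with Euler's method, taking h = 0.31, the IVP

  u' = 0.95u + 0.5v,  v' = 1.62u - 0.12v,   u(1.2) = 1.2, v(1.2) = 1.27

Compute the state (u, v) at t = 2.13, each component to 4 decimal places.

Euler on (u,v): u_{n+1} = u_n + h·u', v_{n+1} = v_n + h·v'.
1.200000: (1.200000, 1.270000); f=(1.775000, 1.791600) → (1.750250, 1.825396)
1.510000: (1.750250, 1.825396); f=(2.575435, 2.616357) → (2.548635, 2.636467)
1.820000: (2.548635, 2.636467); f=(3.739437, 3.812413) → (3.707860, 3.818315)
(u(2.13), v(2.13)) ≈ (3.7079, 3.8183)

3.7079, 3.8183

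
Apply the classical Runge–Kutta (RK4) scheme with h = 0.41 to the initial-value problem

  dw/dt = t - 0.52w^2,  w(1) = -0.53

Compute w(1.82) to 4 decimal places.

0.5799

RK4: k1 = f(t_n, w_n); k2 = f(t_n + h/2, w_n + (h/2)·k1); k3 = f(t_n + h/2, w_n + (h/2)·k2); k4 = f(t_n + h, w_n + h·k3); w_{n+1} = w_n + (h/6)·(k1 + 2k2 + 2k3 + k4).
t=1.000000, w=-0.530000:
  k1 = f(1.000000, -0.530000) = 0.853932
  k2 = f(1.205000, -0.354944) = 1.139488
  k3 = f(1.205000, -0.296405) = 1.159315
  k4 = f(1.410000, -0.054681) = 1.408445
  w ← -0.530000 + (0.41/6)·(k1 + 2k2 + 2k3 + k4) = -0.061235
t=1.410000, w=-0.061235:
  k1 = f(1.410000, -0.061235) = 1.408050
  k2 = f(1.615000, 0.227416) = 1.588107
  k3 = f(1.615000, 0.264327) = 1.578668
  k4 = f(1.820000, 0.586019) = 1.641422
  w ← -0.061235 + (0.41/6)·(k1 + 2k2 + 2k3 + k4) = 0.579939
w(1.82) ≈ 0.5799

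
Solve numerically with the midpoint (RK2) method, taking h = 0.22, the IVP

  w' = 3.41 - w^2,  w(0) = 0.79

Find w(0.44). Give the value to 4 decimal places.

1.5494

Midpoint: k1 = f(x_n, w_n); k2 = f(x_n + h/2, w_n + (h/2)·k1); w_{n+1} = w_n + h·k2.
x=0.000000, w=0.790000:
  k1 = f(0.000000, 0.790000) = 2.785900
  k2 = f(0.110000, 1.096449) = 2.207800
  w ← 0.790000 + 0.22·2.207800 = 1.275716
x=0.220000, w=1.275716:
  k1 = f(0.220000, 1.275716) = 1.782549
  k2 = f(0.330000, 1.471796) = 1.243816
  w ← 1.275716 + 0.22·1.243816 = 1.549355
w(0.44) ≈ 1.5494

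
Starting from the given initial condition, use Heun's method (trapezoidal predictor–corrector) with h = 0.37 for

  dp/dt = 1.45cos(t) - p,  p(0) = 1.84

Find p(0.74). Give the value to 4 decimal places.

Heun: k1 = f(t_n, p_n); k2 = f(t_n + h, p_n + h·k1); p_{n+1} = p_n + (h/2)·(k1 + k2).
t=0.000000, p=1.840000:
  k1 = f(0.000000, 1.840000) = -0.390000
  k2 = f(0.370000, 1.695700) = -0.343825
  p ← 1.840000 + (0.37/2)·(-0.390000 + (-0.343825)) = 1.704242
t=0.370000, p=1.704242:
  k1 = f(0.370000, 1.704242) = -0.352368
  k2 = f(0.740000, 1.573866) = -0.503087
  p ← 1.704242 + (0.37/2)·(-0.352368 + (-0.503087)) = 1.545983
p(0.74) ≈ 1.5460

1.5460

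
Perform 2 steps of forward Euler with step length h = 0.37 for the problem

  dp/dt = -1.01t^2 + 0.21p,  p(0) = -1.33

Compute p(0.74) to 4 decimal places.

-1.5959

Euler: p_{n+1} = p_n + h·f(t_n, p_n).
t=0.000000, p=-1.330000: f=-0.279300 → p ← -1.330000 + 0.37·(-0.279300) = -1.433341
t=0.370000, p=-1.433341: f=-0.439271 → p ← -1.433341 + 0.37·(-0.439271) = -1.595871
p(0.74) ≈ -1.5959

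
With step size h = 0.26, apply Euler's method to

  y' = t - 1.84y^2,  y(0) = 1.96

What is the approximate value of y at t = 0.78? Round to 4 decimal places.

Euler: y_{n+1} = y_n + h·f(t_n, y_n).
t=0.000000, y=1.960000: f=-7.068544 → y ← 1.960000 + 0.26·(-7.068544) = 0.122179
t=0.260000, y=0.122179: f=0.232533 → y ← 0.122179 + 0.26·0.232533 = 0.182637
t=0.520000, y=0.182637: f=0.458624 → y ← 0.182637 + 0.26·0.458624 = 0.301880
y(0.78) ≈ 0.3019

0.3019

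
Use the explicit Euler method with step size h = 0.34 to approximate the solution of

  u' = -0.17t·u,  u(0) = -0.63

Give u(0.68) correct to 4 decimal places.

Euler: u_{n+1} = u_n + h·f(t_n, u_n).
t=0.000000, u=-0.630000: f=0.000000 → u ← -0.630000 + 0.34·0.000000 = -0.630000
t=0.340000, u=-0.630000: f=0.036414 → u ← -0.630000 + 0.34·0.036414 = -0.617619
u(0.68) ≈ -0.6176

-0.6176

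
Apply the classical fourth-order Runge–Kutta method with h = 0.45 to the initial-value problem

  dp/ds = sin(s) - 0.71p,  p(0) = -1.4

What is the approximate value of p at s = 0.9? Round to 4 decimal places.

-0.4316

RK4: k1 = f(s_n, p_n); k2 = f(s_n + h/2, p_n + (h/2)·k1); k3 = f(s_n + h/2, p_n + (h/2)·k2); k4 = f(s_n + h, p_n + h·k3); p_{n+1} = p_n + (h/6)·(k1 + 2k2 + 2k3 + k4).
s=0.000000, p=-1.400000:
  k1 = f(0.000000, -1.400000) = 0.994000
  k2 = f(0.225000, -1.176350) = 1.058315
  k3 = f(0.225000, -1.161879) = 1.048041
  k4 = f(0.450000, -0.928382) = 1.094117
  p ← -1.400000 + (0.45/6)·(k1 + 2k2 + 2k3 + k4) = -0.927438
s=0.450000, p=-0.927438:
  k1 = f(0.450000, -0.927438) = 1.093446
  k2 = f(0.675000, -0.681412) = 1.108700
  k3 = f(0.675000, -0.677980) = 1.106263
  k4 = f(0.900000, -0.429619) = 1.088357
  p ← -0.927438 + (0.45/6)·(k1 + 2k2 + 2k3 + k4) = -0.431558
p(0.9) ≈ -0.4316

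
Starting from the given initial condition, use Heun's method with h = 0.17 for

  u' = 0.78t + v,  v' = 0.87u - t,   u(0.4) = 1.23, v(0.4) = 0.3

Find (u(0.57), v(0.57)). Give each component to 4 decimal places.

Heun on (u,v): k1 = f(t_n, state_n); k2 = f(t_n + h, state_n + h·k1); state_{n+1} = state_n + (h/2)·(k1 + k2).
0.400000: (1.230000, 0.300000)
  k1 = (0.612000, 0.670100)
  predictor → (1.334040, 0.413917)
  k2 = (0.858517, 0.590615)
  → (1.354994, 0.407161)
(u(0.57), v(0.57)) ≈ (1.3550, 0.4072)

1.3550, 0.4072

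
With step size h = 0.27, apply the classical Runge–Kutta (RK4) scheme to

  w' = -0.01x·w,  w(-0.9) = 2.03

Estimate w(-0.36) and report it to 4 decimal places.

RK4: k1 = f(x_n, w_n); k2 = f(x_n + h/2, w_n + (h/2)·k1); k3 = f(x_n + h/2, w_n + (h/2)·k2); k4 = f(x_n + h, w_n + h·k3); w_{n+1} = w_n + (h/6)·(k1 + 2k2 + 2k3 + k4).
x=-0.900000, w=2.030000:
  k1 = f(-0.900000, 2.030000) = 0.018270
  k2 = f(-0.765000, 2.032466) = 0.015548
  k3 = f(-0.765000, 2.032099) = 0.015546
  k4 = f(-0.630000, 2.034197) = 0.012815
  w ← 2.030000 + (0.27/6)·(k1 + 2k2 + 2k3 + k4) = 2.034197
x=-0.630000, w=2.034197:
  k1 = f(-0.630000, 2.034197) = 0.012815
  k2 = f(-0.495000, 2.035927) = 0.010078
  k3 = f(-0.495000, 2.035558) = 0.010076
  k4 = f(-0.360000, 2.036918) = 0.007333
  w ← 2.034197 + (0.27/6)·(k1 + 2k2 + 2k3 + k4) = 2.036918
w(-0.36) ≈ 2.0369

2.0369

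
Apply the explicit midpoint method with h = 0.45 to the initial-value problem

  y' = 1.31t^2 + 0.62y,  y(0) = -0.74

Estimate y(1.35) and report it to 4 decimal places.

-0.4535

Midpoint: k1 = f(t_n, y_n); k2 = f(t_n + h/2, y_n + (h/2)·k1); y_{n+1} = y_n + h·k2.
t=0.000000, y=-0.740000:
  k1 = f(0.000000, -0.740000) = -0.458800
  k2 = f(0.225000, -0.843230) = -0.456484
  y ← -0.740000 + 0.45·(-0.456484) = -0.945418
t=0.450000, y=-0.945418:
  k1 = f(0.450000, -0.945418) = -0.320884
  k2 = f(0.675000, -1.017617) = -0.034054
  y ← -0.945418 + 0.45·(-0.034054) = -0.960742
t=0.900000, y=-0.960742:
  k1 = f(0.900000, -0.960742) = 0.465440
  k2 = f(1.125000, -0.856018) = 1.127238
  y ← -0.960742 + 0.45·1.127238 = -0.453485
y(1.35) ≈ -0.4535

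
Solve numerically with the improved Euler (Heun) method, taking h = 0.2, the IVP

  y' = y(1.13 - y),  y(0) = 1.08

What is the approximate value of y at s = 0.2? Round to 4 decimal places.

1.0897

Heun: k1 = f(s_n, y_n); k2 = f(s_n + h, y_n + h·k1); y_{n+1} = y_n + (h/2)·(k1 + k2).
s=0.000000, y=1.080000:
  k1 = f(0.000000, 1.080000) = 0.054000
  k2 = f(0.200000, 1.090800) = 0.042759
  y ← 1.080000 + (0.2/2)·(0.054000 + 0.042759) = 1.089676
y(0.2) ≈ 1.0897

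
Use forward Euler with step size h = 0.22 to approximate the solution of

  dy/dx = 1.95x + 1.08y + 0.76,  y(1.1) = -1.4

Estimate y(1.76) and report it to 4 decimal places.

Euler: y_{n+1} = y_n + h·f(x_n, y_n).
x=1.100000, y=-1.400000: f=1.393000 → y ← -1.400000 + 0.22·1.393000 = -1.093540
x=1.320000, y=-1.093540: f=2.152977 → y ← -1.093540 + 0.22·2.152977 = -0.619885
x=1.540000, y=-0.619885: f=3.093524 → y ← -0.619885 + 0.22·3.093524 = 0.060690
y(1.76) ≈ 0.0607

0.0607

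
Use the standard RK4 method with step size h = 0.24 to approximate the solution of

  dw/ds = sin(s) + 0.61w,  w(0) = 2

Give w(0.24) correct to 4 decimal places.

2.3454

RK4: k1 = f(s_n, w_n); k2 = f(s_n + h/2, w_n + (h/2)·k1); k3 = f(s_n + h/2, w_n + (h/2)·k2); k4 = f(s_n + h, w_n + h·k3); w_{n+1} = w_n + (h/6)·(k1 + 2k2 + 2k3 + k4).
s=0.000000, w=2.000000:
  k1 = f(0.000000, 2.000000) = 1.220000
  k2 = f(0.120000, 2.146400) = 1.429016
  k3 = f(0.120000, 2.171482) = 1.444316
  k4 = f(0.240000, 2.346636) = 1.669151
  w ← 2.000000 + (0.24/6)·(k1 + 2k2 + 2k3 + k4) = 2.345433
w(0.24) ≈ 2.3454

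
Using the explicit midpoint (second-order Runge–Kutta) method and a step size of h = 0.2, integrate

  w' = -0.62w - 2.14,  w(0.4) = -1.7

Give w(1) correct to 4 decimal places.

-2.2429

Midpoint: k1 = f(s_n, w_n); k2 = f(s_n + h/2, w_n + (h/2)·k1); w_{n+1} = w_n + h·k2.
s=0.400000, w=-1.700000:
  k1 = f(0.400000, -1.700000) = -1.086000
  k2 = f(0.500000, -1.808600) = -1.018668
  w ← -1.700000 + 0.2·(-1.018668) = -1.903734
s=0.600000, w=-1.903734:
  k1 = f(0.600000, -1.903734) = -0.959685
  k2 = f(0.700000, -1.999702) = -0.900185
  w ← -1.903734 + 0.2·(-0.900185) = -2.083771
s=0.800000, w=-2.083771:
  k1 = f(0.800000, -2.083771) = -0.848062
  k2 = f(0.900000, -2.168577) = -0.795482
  w ← -2.083771 + 0.2·(-0.795482) = -2.242867
w(1) ≈ -2.2429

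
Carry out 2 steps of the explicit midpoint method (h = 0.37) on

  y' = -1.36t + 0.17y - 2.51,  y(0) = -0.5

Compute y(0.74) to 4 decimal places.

Midpoint: k1 = f(t_n, y_n); k2 = f(t_n + h/2, y_n + (h/2)·k1); y_{n+1} = y_n + h·k2.
t=0.000000, y=-0.500000:
  k1 = f(0.000000, -0.500000) = -2.595000
  k2 = f(0.185000, -0.980075) = -2.928213
  y ← -0.500000 + 0.37·(-2.928213) = -1.583439
t=0.370000, y=-1.583439:
  k1 = f(0.370000, -1.583439) = -3.282385
  k2 = f(0.555000, -2.190680) = -3.637216
  y ← -1.583439 + 0.37·(-3.637216) = -2.929208
y(0.74) ≈ -2.9292

-2.9292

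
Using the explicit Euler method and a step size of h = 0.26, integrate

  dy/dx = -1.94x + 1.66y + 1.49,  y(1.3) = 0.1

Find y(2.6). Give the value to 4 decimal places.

-4.5255

Euler: y_{n+1} = y_n + h·f(x_n, y_n).
x=1.300000, y=0.100000: f=-0.866000 → y ← 0.100000 + 0.26·(-0.866000) = -0.125160
x=1.560000, y=-0.125160: f=-1.744166 → y ← -0.125160 + 0.26·(-1.744166) = -0.578643
x=1.820000, y=-0.578643: f=-3.001347 → y ← -0.578643 + 0.26·(-3.001347) = -1.358993
x=2.080000, y=-1.358993: f=-4.801129 → y ← -1.358993 + 0.26·(-4.801129) = -2.607287
x=2.340000, y=-2.607287: f=-7.377696 → y ← -2.607287 + 0.26·(-7.377696) = -4.525488
y(2.6) ≈ -4.5255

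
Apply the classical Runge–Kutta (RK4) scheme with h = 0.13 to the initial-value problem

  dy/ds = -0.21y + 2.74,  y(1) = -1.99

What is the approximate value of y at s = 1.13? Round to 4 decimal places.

RK4: k1 = f(s_n, y_n); k2 = f(s_n + h/2, y_n + (h/2)·k1); k3 = f(s_n + h/2, y_n + (h/2)·k2); k4 = f(s_n + h, y_n + h·k3); y_{n+1} = y_n + (h/6)·(k1 + 2k2 + 2k3 + k4).
s=1.000000, y=-1.990000:
  k1 = f(1.000000, -1.990000) = 3.157900
  k2 = f(1.065000, -1.784736) = 3.114795
  k3 = f(1.065000, -1.787538) = 3.115383
  k4 = f(1.130000, -1.585000) = 3.072850
  y ← -1.990000 + (0.13/6)·(k1 + 2k2 + 2k3 + k4) = -1.585026
y(1.13) ≈ -1.5850

-1.5850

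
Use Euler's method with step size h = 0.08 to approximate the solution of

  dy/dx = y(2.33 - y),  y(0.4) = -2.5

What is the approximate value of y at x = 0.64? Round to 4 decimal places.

Euler: y_{n+1} = y_n + h·f(x_n, y_n).
x=0.400000, y=-2.500000: f=-12.075000 → y ← -2.500000 + 0.08·(-12.075000) = -3.466000
x=0.480000, y=-3.466000: f=-20.088936 → y ← -3.466000 + 0.08·(-20.088936) = -5.073115
x=0.560000, y=-5.073115: f=-37.556852 → y ← -5.073115 + 0.08·(-37.556852) = -8.077663
y(0.64) ≈ -8.0777

-8.0777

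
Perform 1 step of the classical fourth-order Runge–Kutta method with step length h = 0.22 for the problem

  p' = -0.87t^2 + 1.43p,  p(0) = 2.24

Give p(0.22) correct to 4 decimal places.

3.0647

RK4: k1 = f(t_n, p_n); k2 = f(t_n + h/2, p_n + (h/2)·k1); k3 = f(t_n + h/2, p_n + (h/2)·k2); k4 = f(t_n + h, p_n + h·k3); p_{n+1} = p_n + (h/6)·(k1 + 2k2 + 2k3 + k4).
t=0.000000, p=2.240000:
  k1 = f(0.000000, 2.240000) = 3.203200
  k2 = f(0.110000, 2.592352) = 3.696536
  k3 = f(0.110000, 2.646619) = 3.774138
  k4 = f(0.220000, 3.070310) = 4.348436
  p ← 2.240000 + (0.22/6)·(k1 + 2k2 + 2k3 + k4) = 3.064743
p(0.22) ≈ 3.0647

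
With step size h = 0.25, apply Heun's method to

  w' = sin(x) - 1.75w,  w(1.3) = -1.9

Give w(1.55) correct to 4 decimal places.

Heun: k1 = f(x_n, w_n); k2 = f(x_n + h, w_n + h·k1); w_{n+1} = w_n + (h/2)·(k1 + k2).
x=1.300000, w=-1.900000:
  k1 = f(1.300000, -1.900000) = 4.288558
  k2 = f(1.550000, -0.827860) = 2.448540
  w ← -1.900000 + (0.25/2)·(4.288558 + 2.448540) = -1.057863
w(1.55) ≈ -1.0579

-1.0579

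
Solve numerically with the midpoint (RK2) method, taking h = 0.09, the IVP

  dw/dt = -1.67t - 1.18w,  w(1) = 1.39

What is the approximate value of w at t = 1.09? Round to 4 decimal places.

1.1011

Midpoint: k1 = f(t_n, w_n); k2 = f(t_n + h/2, w_n + (h/2)·k1); w_{n+1} = w_n + h·k2.
t=1.000000, w=1.390000:
  k1 = f(1.000000, 1.390000) = -3.310200
  k2 = f(1.045000, 1.241041) = -3.209578
  w ← 1.390000 + 0.09·(-3.209578) = 1.101138
w(1.09) ≈ 1.1011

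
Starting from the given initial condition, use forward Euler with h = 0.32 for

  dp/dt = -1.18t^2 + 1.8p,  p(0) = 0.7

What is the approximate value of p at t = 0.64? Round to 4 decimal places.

1.7000

Euler: p_{n+1} = p_n + h·f(t_n, p_n).
t=0.000000, p=0.700000: f=1.260000 → p ← 0.700000 + 0.32·1.260000 = 1.103200
t=0.320000, p=1.103200: f=1.864928 → p ← 1.103200 + 0.32·1.864928 = 1.699977
p(0.64) ≈ 1.7000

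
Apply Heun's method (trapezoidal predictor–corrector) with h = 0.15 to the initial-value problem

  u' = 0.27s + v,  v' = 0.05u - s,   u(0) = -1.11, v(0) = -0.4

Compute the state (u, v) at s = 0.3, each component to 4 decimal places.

-1.2238, -0.4625

Heun on (u,v): k1 = f(s_n, state_n); k2 = f(s_n + h, state_n + h·k1); state_{n+1} = state_n + (h/2)·(k1 + k2).
0.000000: (-1.110000, -0.400000)
  k1 = (-0.400000, -0.055500)
  predictor → (-1.170000, -0.408325)
  k2 = (-0.367825, -0.208500)
  → (-1.167587, -0.419800)
0.150000: (-1.167587, -0.419800)
  k1 = (-0.379300, -0.208379)
  predictor → (-1.224482, -0.451057)
  k2 = (-0.370057, -0.361224)
  → (-1.223789, -0.462520)
(u(0.3), v(0.3)) ≈ (-1.2238, -0.4625)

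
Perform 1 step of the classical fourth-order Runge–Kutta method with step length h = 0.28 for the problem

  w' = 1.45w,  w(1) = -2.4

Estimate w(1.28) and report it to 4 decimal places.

-3.6017

RK4: k1 = f(s_n, w_n); k2 = f(s_n + h/2, w_n + (h/2)·k1); k3 = f(s_n + h/2, w_n + (h/2)·k2); k4 = f(s_n + h, w_n + h·k3); w_{n+1} = w_n + (h/6)·(k1 + 2k2 + 2k3 + k4).
s=1.000000, w=-2.400000:
  k1 = f(1.000000, -2.400000) = -3.480000
  k2 = f(1.140000, -2.887200) = -4.186440
  k3 = f(1.140000, -2.986102) = -4.329847
  k4 = f(1.280000, -3.612357) = -5.237918
  w ← -2.400000 + (0.28/6)·(k1 + 2k2 + 2k3 + k4) = -3.601690
w(1.28) ≈ -3.6017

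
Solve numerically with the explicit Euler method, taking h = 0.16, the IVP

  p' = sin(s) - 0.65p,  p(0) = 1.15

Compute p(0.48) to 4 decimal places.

0.9004

Euler: p_{n+1} = p_n + h·f(s_n, p_n).
s=0.000000, p=1.150000: f=-0.747500 → p ← 1.150000 + 0.16·(-0.747500) = 1.030400
s=0.160000, p=1.030400: f=-0.510442 → p ← 1.030400 + 0.16·(-0.510442) = 0.948729
s=0.320000, p=0.948729: f=-0.302107 → p ← 0.948729 + 0.16·(-0.302107) = 0.900392
p(0.48) ≈ 0.9004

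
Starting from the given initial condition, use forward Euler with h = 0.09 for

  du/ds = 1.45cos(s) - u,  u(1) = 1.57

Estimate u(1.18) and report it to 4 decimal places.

1.4246

Euler: u_{n+1} = u_n + h·f(s_n, u_n).
s=1.000000, u=1.570000: f=-0.786562 → u ← 1.570000 + 0.09·(-0.786562) = 1.499209
s=1.090000, u=1.499209: f=-0.828606 → u ← 1.499209 + 0.09·(-0.828606) = 1.424635
u(1.18) ≈ 1.4246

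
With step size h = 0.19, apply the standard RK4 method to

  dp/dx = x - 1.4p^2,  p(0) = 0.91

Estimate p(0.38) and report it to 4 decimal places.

0.6706

RK4: k1 = f(x_n, p_n); k2 = f(x_n + h/2, p_n + (h/2)·k1); k3 = f(x_n + h/2, p_n + (h/2)·k2); k4 = f(x_n + h, p_n + h·k3); p_{n+1} = p_n + (h/6)·(k1 + 2k2 + 2k3 + k4).
x=0.000000, p=0.910000:
  k1 = f(0.000000, 0.910000) = -1.159340
  k2 = f(0.095000, 0.799863) = -0.800692
  k3 = f(0.095000, 0.833934) = -0.878625
  k4 = f(0.190000, 0.743061) = -0.582996
  p ← 0.910000 + (0.19/6)·(k1 + 2k2 + 2k3 + k4) = 0.748469
x=0.190000, p=0.748469:
  k1 = f(0.190000, 0.748469) = -0.594289
  k2 = f(0.285000, 0.692012) = -0.385433
  k3 = f(0.285000, 0.711853) = -0.424429
  k4 = f(0.380000, 0.667828) = -0.244392
  p ← 0.748469 + (0.19/6)·(k1 + 2k2 + 2k3 + k4) = 0.670620
p(0.38) ≈ 0.6706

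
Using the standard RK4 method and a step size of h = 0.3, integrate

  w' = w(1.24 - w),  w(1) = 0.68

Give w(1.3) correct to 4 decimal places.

RK4: k1 = f(t_n, w_n); k2 = f(t_n + h/2, w_n + (h/2)·k1); k3 = f(t_n + h/2, w_n + (h/2)·k2); k4 = f(t_n + h, w_n + h·k3); w_{n+1} = w_n + (h/6)·(k1 + 2k2 + 2k3 + k4).
t=1.000000, w=0.680000:
  k1 = f(1.000000, 0.680000) = 0.380800
  k2 = f(1.150000, 0.737120) = 0.370683
  k3 = f(1.150000, 0.735602) = 0.371036
  k4 = f(1.300000, 0.791311) = 0.355053
  w ← 0.680000 + (0.3/6)·(k1 + 2k2 + 2k3 + k4) = 0.790965
w(1.3) ≈ 0.7910

0.7910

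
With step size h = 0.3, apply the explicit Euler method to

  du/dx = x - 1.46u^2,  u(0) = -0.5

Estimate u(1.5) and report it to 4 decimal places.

-0.4820

Euler: u_{n+1} = u_n + h·f(x_n, u_n).
x=0.000000, u=-0.500000: f=-0.365000 → u ← -0.500000 + 0.3·(-0.365000) = -0.609500
x=0.300000, u=-0.609500: f=-0.242376 → u ← -0.609500 + 0.3·(-0.242376) = -0.682213
x=0.600000, u=-0.682213: f=-0.079505 → u ← -0.682213 + 0.3·(-0.079505) = -0.706064
x=0.900000, u=-0.706064: f=0.172151 → u ← -0.706064 + 0.3·0.172151 = -0.654419
x=1.200000, u=-0.654419: f=0.574735 → u ← -0.654419 + 0.3·0.574735 = -0.481998
u(1.5) ≈ -0.4820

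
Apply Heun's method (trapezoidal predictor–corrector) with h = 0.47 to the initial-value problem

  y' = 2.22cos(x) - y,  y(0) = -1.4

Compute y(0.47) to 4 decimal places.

Heun: k1 = f(x_n, y_n); k2 = f(x_n + h, y_n + h·k1); y_{n+1} = y_n + (h/2)·(k1 + k2).
x=0.000000, y=-1.400000:
  k1 = f(0.000000, -1.400000) = 3.620000
  k2 = f(0.470000, 0.301400) = 1.677882
  y ← -1.400000 + (0.47/2)·(3.620000 + 1.677882) = -0.154998
y(0.47) ≈ -0.1550

-0.1550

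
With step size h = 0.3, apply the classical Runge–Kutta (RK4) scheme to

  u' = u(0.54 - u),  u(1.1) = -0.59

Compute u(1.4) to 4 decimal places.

-0.8587

RK4: k1 = f(t_n, u_n); k2 = f(t_n + h/2, u_n + (h/2)·k1); k3 = f(t_n + h/2, u_n + (h/2)·k2); k4 = f(t_n + h, u_n + h·k3); u_{n+1} = u_n + (h/6)·(k1 + 2k2 + 2k3 + k4).
t=1.100000, u=-0.590000:
  k1 = f(1.100000, -0.590000) = -0.666700
  k2 = f(1.250000, -0.690005) = -0.848710
  k3 = f(1.250000, -0.717306) = -0.901874
  k4 = f(1.400000, -0.860562) = -1.205271
  u ← -0.590000 + (0.3/6)·(k1 + 2k2 + 2k3 + k4) = -0.858657
u(1.4) ≈ -0.8587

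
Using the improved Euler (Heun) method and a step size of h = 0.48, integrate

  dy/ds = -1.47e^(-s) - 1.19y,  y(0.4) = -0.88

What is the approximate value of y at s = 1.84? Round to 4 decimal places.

-0.4549

Heun: k1 = f(s_n, y_n); k2 = f(s_n + h, y_n + h·k1); y_{n+1} = y_n + (h/2)·(k1 + k2).
s=0.400000, y=-0.880000:
  k1 = f(0.400000, -0.880000) = 0.061830
  k2 = f(0.880000, -0.850322) = 0.402152
  y ← -0.880000 + (0.48/2)·(0.061830 + 0.402152) = -0.768644
s=0.880000, y=-0.768644:
  k1 = f(0.880000, -0.768644) = 0.304956
  k2 = f(1.360000, -0.622266) = 0.363205
  y ← -0.768644 + (0.48/2)·(0.304956 + 0.363205) = -0.608286
s=1.360000, y=-0.608286:
  k1 = f(1.360000, -0.608286) = 0.346569
  k2 = f(1.840000, -0.441933) = 0.292438
  y ← -0.608286 + (0.48/2)·(0.346569 + 0.292438) = -0.454924
y(1.84) ≈ -0.4549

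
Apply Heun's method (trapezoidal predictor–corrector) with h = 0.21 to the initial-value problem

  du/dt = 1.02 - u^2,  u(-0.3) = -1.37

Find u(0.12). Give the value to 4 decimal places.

Heun: k1 = f(t_n, u_n); k2 = f(t_n + h, u_n + h·k1); u_{n+1} = u_n + (h/2)·(k1 + k2).
t=-0.300000, u=-1.370000:
  k1 = f(-0.300000, -1.370000) = -0.856900
  k2 = f(-0.090000, -1.549949) = -1.382342
  u ← -1.370000 + (0.21/2)·(-0.856900 + (-1.382342)) = -1.605120
t=-0.090000, u=-1.605120:
  k1 = f(-0.090000, -1.605120) = -1.556411
  k2 = f(0.120000, -1.931967) = -2.712496
  u ← -1.605120 + (0.21/2)·(-1.556411 + (-2.712496)) = -2.053356
u(0.12) ≈ -2.0534

-2.0534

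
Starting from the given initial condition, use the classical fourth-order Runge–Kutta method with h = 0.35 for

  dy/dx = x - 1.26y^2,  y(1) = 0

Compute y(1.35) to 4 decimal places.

RK4: k1 = f(x_n, y_n); k2 = f(x_n + h/2, y_n + (h/2)·k1); k3 = f(x_n + h/2, y_n + (h/2)·k2); k4 = f(x_n + h, y_n + h·k3); y_{n+1} = y_n + (h/6)·(k1 + 2k2 + 2k3 + k4).
x=1.000000, y=0.000000:
  k1 = f(1.000000, 0.000000) = 1.000000
  k2 = f(1.175000, 0.175000) = 1.136413
  k3 = f(1.175000, 0.198872) = 1.125167
  k4 = f(1.350000, 0.393808) = 1.154593
  y ← 0.000000 + (0.35/6)·(k1 + 2k2 + 2k3 + k4) = 0.389536
y(1.35) ≈ 0.3895

0.3895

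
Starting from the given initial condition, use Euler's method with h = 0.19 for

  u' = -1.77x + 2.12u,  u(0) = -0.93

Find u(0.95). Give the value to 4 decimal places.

-6.0043

Euler: u_{n+1} = u_n + h·f(x_n, u_n).
x=0.000000, u=-0.930000: f=-1.971600 → u ← -0.930000 + 0.19·(-1.971600) = -1.304604
x=0.190000, u=-1.304604: f=-3.102060 → u ← -1.304604 + 0.19·(-3.102060) = -1.893995
x=0.380000, u=-1.893995: f=-4.687870 → u ← -1.893995 + 0.19·(-4.687870) = -2.784691
x=0.570000, u=-2.784691: f=-6.912445 → u ← -2.784691 + 0.19·(-6.912445) = -4.098055
x=0.760000, u=-4.098055: f=-10.033077 → u ← -4.098055 + 0.19·(-10.033077) = -6.004340
u(0.95) ≈ -6.0043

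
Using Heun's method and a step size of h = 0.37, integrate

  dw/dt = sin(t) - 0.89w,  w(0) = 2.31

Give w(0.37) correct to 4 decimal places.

Heun: k1 = f(t_n, w_n); k2 = f(t_n + h, w_n + h·k1); w_{n+1} = w_n + (h/2)·(k1 + k2).
t=0.000000, w=2.310000:
  k1 = f(0.000000, 2.310000) = -2.055900
  k2 = f(0.370000, 1.549317) = -1.017277
  w ← 2.310000 + (0.37/2)·(-2.055900 + (-1.017277)) = 1.741462
w(0.37) ≈ 1.7415

1.7415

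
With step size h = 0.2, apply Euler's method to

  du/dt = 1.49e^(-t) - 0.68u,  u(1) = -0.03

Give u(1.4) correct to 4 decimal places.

0.1621

Euler: u_{n+1} = u_n + h·f(t_n, u_n).
t=1.000000, u=-0.030000: f=0.568540 → u ← -0.030000 + 0.2·0.568540 = 0.083708
t=1.200000, u=0.083708: f=0.391858 → u ← 0.083708 + 0.2·0.391858 = 0.162080
u(1.4) ≈ 0.1621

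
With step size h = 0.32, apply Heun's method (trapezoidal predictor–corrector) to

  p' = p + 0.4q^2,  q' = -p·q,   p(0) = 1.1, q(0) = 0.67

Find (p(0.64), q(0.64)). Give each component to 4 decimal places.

Heun on (p,q): k1 = f(x_n, state_n); k2 = f(x_n + h, state_n + h·k1); state_{n+1} = state_n + (h/2)·(k1 + k2).
0.000000: (1.100000, 0.670000)
  k1 = (1.279560, -0.737000)
  predictor → (1.509459, 0.434160)
  k2 = (1.584857, -0.655347)
  → (1.558307, 0.447225)
0.320000: (1.558307, 0.447225)
  k1 = (1.638311, -0.696913)
  predictor → (2.082566, 0.224212)
  k2 = (2.102675, -0.466937)
  → (2.156864, 0.261009)
(p(0.64), q(0.64)) ≈ (2.1569, 0.2610)

2.1569, 0.2610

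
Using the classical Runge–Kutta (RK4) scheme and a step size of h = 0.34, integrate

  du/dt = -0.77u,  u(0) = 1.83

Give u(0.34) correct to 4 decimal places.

1.4085

RK4: k1 = f(t_n, u_n); k2 = f(t_n + h/2, u_n + (h/2)·k1); k3 = f(t_n + h/2, u_n + (h/2)·k2); k4 = f(t_n + h, u_n + h·k3); u_{n+1} = u_n + (h/6)·(k1 + 2k2 + 2k3 + k4).
t=0.000000, u=1.830000:
  k1 = f(0.000000, 1.830000) = -1.409100
  k2 = f(0.170000, 1.590453) = -1.224649
  k3 = f(0.170000, 1.621810) = -1.248793
  k4 = f(0.340000, 1.405410) = -1.082166
  u ← 1.830000 + (0.34/6)·(k1 + 2k2 + 2k3 + k4) = 1.408505
u(0.34) ≈ 1.4085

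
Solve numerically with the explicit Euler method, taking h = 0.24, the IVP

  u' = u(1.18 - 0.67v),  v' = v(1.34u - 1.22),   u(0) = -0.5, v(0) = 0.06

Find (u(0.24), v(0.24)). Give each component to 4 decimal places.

-0.6368, 0.0328

Euler on (u,v): u_{n+1} = u_n + h·u', v_{n+1} = v_n + h·v'.
0.000000: (-0.500000, 0.060000); f=(-0.569900, -0.113400) → (-0.636776, 0.032784)
(u(0.24), v(0.24)) ≈ (-0.6368, 0.0328)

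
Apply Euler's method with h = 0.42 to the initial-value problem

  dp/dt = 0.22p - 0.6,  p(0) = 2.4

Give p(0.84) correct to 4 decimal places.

Euler: p_{n+1} = p_n + h·f(t_n, p_n).
t=0.000000, p=2.400000: f=-0.072000 → p ← 2.400000 + 0.42·(-0.072000) = 2.369760
t=0.420000, p=2.369760: f=-0.078653 → p ← 2.369760 + 0.42·(-0.078653) = 2.336726
p(0.84) ≈ 2.3367

2.3367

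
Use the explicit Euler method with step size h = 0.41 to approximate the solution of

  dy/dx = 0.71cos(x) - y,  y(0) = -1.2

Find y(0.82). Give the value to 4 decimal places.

Euler: y_{n+1} = y_n + h·f(x_n, y_n).
x=0.000000, y=-1.200000: f=1.910000 → y ← -1.200000 + 0.41·1.910000 = -0.416900
x=0.410000, y=-0.416900: f=1.068056 → y ← -0.416900 + 0.41·1.068056 = 0.021003
y(0.82) ≈ 0.0210

0.0210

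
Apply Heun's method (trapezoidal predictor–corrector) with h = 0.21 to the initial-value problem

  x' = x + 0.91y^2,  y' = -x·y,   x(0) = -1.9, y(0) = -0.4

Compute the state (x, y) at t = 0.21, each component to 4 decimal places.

-2.2925, -0.6131

Heun on (x,y): k1 = f(t_n, state_n); k2 = f(t_n + h, state_n + h·k1); state_{n+1} = state_n + (h/2)·(k1 + k2).
0.000000: (-1.900000, -0.400000)
  k1 = (-1.754400, -0.760000)
  predictor → (-2.268424, -0.559600)
  k2 = (-1.983456, -1.269410)
  → (-2.292475, -0.613088)
(x(0.21), y(0.21)) ≈ (-2.2925, -0.6131)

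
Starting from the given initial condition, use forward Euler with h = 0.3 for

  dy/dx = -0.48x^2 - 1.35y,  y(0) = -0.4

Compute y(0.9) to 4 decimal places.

-0.1438

Euler: y_{n+1} = y_n + h·f(x_n, y_n).
x=0.000000, y=-0.400000: f=0.540000 → y ← -0.400000 + 0.3·0.540000 = -0.238000
x=0.300000, y=-0.238000: f=0.278100 → y ← -0.238000 + 0.3·0.278100 = -0.154570
x=0.600000, y=-0.154570: f=0.035870 → y ← -0.154570 + 0.3·0.035870 = -0.143809
y(0.9) ≈ -0.1438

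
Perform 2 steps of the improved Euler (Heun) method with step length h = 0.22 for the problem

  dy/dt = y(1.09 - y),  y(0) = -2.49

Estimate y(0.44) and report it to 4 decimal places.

Heun: k1 = f(t_n, y_n); k2 = f(t_n + h, y_n + h·k1); y_{n+1} = y_n + (h/2)·(k1 + k2).
t=0.000000, y=-2.490000:
  k1 = f(0.000000, -2.490000) = -8.914200
  k2 = f(0.220000, -4.451124) = -24.664230
  y ← -2.490000 + (0.22/2)·(-8.914200 + (-24.664230)) = -6.183627
t=0.220000, y=-6.183627:
  k1 = f(0.220000, -6.183627) = -44.977400
  k2 = f(0.440000, -16.078655) = -276.048893
  y ← -6.183627 + (0.22/2)·(-44.977400 + (-276.048893)) = -41.496520
y(0.44) ≈ -41.4965

-41.4965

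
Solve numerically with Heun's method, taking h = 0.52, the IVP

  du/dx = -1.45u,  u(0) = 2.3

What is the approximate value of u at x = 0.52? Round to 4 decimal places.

Heun: k1 = f(x_n, u_n); k2 = f(x_n + h, u_n + h·k1); u_{n+1} = u_n + (h/2)·(k1 + k2).
x=0.000000, u=2.300000:
  k1 = f(0.000000, 2.300000) = -3.335000
  k2 = f(0.520000, 0.565800) = -0.820410
  u ← 2.300000 + (0.52/2)·(-3.335000 + (-0.820410)) = 1.219593
u(0.52) ≈ 1.2196

1.2196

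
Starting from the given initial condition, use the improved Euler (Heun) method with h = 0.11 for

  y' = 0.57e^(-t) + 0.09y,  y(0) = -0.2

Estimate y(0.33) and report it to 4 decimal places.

Heun: k1 = f(t_n, y_n); k2 = f(t_n + h, y_n + h·k1); y_{n+1} = y_n + (h/2)·(k1 + k2).
t=0.000000, y=-0.200000:
  k1 = f(0.000000, -0.200000) = 0.552000
  k2 = f(0.110000, -0.139280) = 0.498090
  y ← -0.200000 + (0.11/2)·(0.552000 + 0.498090) = -0.142245
t=0.110000, y=-0.142245:
  k1 = f(0.110000, -0.142245) = 0.497823
  k2 = f(0.220000, -0.087484) = 0.449562
  y ← -0.142245 + (0.11/2)·(0.497823 + 0.449562) = -0.090139
t=0.220000, y=-0.090139:
  k1 = f(0.220000, -0.090139) = 0.449323
  k2 = f(0.330000, -0.040713) = 0.406122
  y ← -0.090139 + (0.11/2)·(0.449323 + 0.406122) = -0.043089
y(0.33) ≈ -0.0431

-0.0431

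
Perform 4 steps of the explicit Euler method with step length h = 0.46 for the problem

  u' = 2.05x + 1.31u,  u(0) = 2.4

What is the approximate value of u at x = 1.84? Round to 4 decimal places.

Euler: u_{n+1} = u_n + h·f(x_n, u_n).
x=0.000000, u=2.400000: f=3.144000 → u ← 2.400000 + 0.46·3.144000 = 3.846240
x=0.460000, u=3.846240: f=5.981574 → u ← 3.846240 + 0.46·5.981574 = 6.597764
x=0.920000, u=6.597764: f=10.529071 → u ← 6.597764 + 0.46·10.529071 = 11.441137
x=1.380000, u=11.441137: f=17.816889 → u ← 11.441137 + 0.46·17.816889 = 19.636906
u(1.84) ≈ 19.6369

19.6369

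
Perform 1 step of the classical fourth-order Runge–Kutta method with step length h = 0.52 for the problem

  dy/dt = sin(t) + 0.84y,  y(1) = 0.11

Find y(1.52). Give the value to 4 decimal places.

RK4: k1 = f(t_n, y_n); k2 = f(t_n + h/2, y_n + (h/2)·k1); k3 = f(t_n + h/2, y_n + (h/2)·k2); k4 = f(t_n + h, y_n + h·k3); y_{n+1} = y_n + (h/6)·(k1 + 2k2 + 2k3 + k4).
t=1.000000, y=0.110000:
  k1 = f(1.000000, 0.110000) = 0.933871
  k2 = f(1.260000, 0.352806) = 1.248448
  k3 = f(1.260000, 0.434596) = 1.317151
  k4 = f(1.520000, 0.794919) = 1.666442
  y ← 0.110000 + (0.52/6)·(k1 + 2k2 + 2k3 + k4) = 0.780064
y(1.52) ≈ 0.7801

0.7801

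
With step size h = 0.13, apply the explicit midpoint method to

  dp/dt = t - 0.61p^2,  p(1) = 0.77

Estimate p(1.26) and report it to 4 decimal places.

0.9473

Midpoint: k1 = f(t_n, p_n); k2 = f(t_n + h/2, p_n + (h/2)·k1); p_{n+1} = p_n + h·k2.
t=1.000000, p=0.770000:
  k1 = f(1.000000, 0.770000) = 0.638331
  k2 = f(1.065000, 0.811492) = 0.663304
  p ← 0.770000 + 0.13·0.663304 = 0.856229
t=1.130000, p=0.856229:
  k1 = f(1.130000, 0.856229) = 0.682791
  k2 = f(1.195000, 0.900611) = 0.700229
  p ← 0.856229 + 0.13·0.700229 = 0.947259
p(1.26) ≈ 0.9473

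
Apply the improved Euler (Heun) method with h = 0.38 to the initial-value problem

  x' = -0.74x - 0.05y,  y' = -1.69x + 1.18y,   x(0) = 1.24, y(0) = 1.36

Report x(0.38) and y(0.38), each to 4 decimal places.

Heun on (x,y): k1 = f(t_n, state_n); k2 = f(t_n + h, state_n + h·k1); state_{n+1} = state_n + (h/2)·(k1 + k2).
0.000000: (1.240000, 1.360000)
  k1 = (-0.985600, -0.490800)
  predictor → (0.865472, 1.173496)
  k2 = (-0.699124, -0.077922)
  → (0.919902, 1.251943)
(x(0.38), y(0.38)) ≈ (0.9199, 1.2519)

0.9199, 1.2519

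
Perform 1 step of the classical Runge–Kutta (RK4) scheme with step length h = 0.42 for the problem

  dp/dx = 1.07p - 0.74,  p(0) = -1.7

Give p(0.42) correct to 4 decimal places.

-3.0565

RK4: k1 = f(x_n, p_n); k2 = f(x_n + h/2, p_n + (h/2)·k1); k3 = f(x_n + h/2, p_n + (h/2)·k2); k4 = f(x_n + h, p_n + h·k3); p_{n+1} = p_n + (h/6)·(k1 + 2k2 + 2k3 + k4).
x=0.000000, p=-1.700000:
  k1 = f(0.000000, -1.700000) = -2.559000
  k2 = f(0.210000, -2.237390) = -3.134007
  k3 = f(0.210000, -2.358142) = -3.263211
  k4 = f(0.420000, -3.070549) = -4.025487
  p ← -1.700000 + (0.42/6)·(k1 + 2k2 + 2k3 + k4) = -3.056525
p(0.42) ≈ -3.0565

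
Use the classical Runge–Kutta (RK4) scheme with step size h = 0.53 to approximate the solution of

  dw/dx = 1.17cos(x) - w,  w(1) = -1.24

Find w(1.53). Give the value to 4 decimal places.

-0.5982

RK4: k1 = f(x_n, w_n); k2 = f(x_n + h/2, w_n + (h/2)·k1); k3 = f(x_n + h/2, w_n + (h/2)·k2); k4 = f(x_n + h, w_n + h·k3); w_{n+1} = w_n + (h/6)·(k1 + 2k2 + 2k3 + k4).
x=1.000000, w=-1.240000:
  k1 = f(1.000000, -1.240000) = 1.872154
  k2 = f(1.265000, -0.743879) = 1.096111
  k3 = f(1.265000, -0.949531) = 1.301762
  k4 = f(1.530000, -0.550066) = 0.597784
  w ← -1.240000 + (0.53/6)·(k1 + 2k2 + 2k3 + k4) = -0.598198
w(1.53) ≈ -0.5982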